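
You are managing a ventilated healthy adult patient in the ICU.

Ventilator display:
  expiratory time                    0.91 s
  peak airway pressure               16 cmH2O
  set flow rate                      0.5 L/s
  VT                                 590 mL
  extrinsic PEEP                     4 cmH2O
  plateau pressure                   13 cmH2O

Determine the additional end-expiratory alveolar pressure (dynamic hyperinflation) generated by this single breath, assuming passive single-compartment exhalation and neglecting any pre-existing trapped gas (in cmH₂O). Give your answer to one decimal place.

0.9

R = (PIP − Pplat)/V̇ = (16 − 13) / 0.5 = 3.0/0.5 = 6.0 cmH2O·s/L.
C = Vt/(Pplat − PEEP) = 590.0 / (13 − 4) = 590.0/9.0 = 65.556 mL/cmH2O.
τ = R × C = 6.0 × 0.06556 L/cmH2O = 0.3934 s.
Fraction remaining = e^(−Te/τ) = e^(−0.91/0.3934) = 0.09895; trapped volume = 590.0 × 0.09895 = 58.381 mL.
Additional alveolar pressure from trapping ≈ V_trapped / C = 58.381 / 65.556 = 0.8906 cmH2O.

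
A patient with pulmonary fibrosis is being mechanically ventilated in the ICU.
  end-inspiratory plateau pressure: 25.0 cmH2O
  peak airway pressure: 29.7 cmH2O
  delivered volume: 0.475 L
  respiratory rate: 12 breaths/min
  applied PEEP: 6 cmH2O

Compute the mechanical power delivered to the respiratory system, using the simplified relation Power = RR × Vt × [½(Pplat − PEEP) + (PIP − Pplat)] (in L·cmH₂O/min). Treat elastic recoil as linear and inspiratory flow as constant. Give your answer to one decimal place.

80.9

Per-breath work = Vt × [½(Pplat−PEEP) + (PIP−Pplat)] = 0.475 × [0.5×19.0 + 4.7] = 0.475 × 14.2 = 6.745 L·cmH2O.
Power = 12 × 6.745 = 80.94 L·cmH2O/min.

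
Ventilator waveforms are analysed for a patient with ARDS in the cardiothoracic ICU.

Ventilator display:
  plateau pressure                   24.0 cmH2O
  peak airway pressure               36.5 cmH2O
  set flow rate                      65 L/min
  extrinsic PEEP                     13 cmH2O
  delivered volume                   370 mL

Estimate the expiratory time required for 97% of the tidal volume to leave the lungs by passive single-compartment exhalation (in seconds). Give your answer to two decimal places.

Flow: 65 L/min ÷ 60 = 1.0833 L/s.
R = (PIP − Pplat)/V̇ = (36.5 − 24.0) / 1.0833 = 12.5/1.0833 = 11.539 cmH2O·s/L.
C = Vt/(Pplat − PEEP) = 370.0 / (24.0 − 13) = 370.0/11.0 = 33.636 mL/cmH2O.
τ = R × C = 11.539 × 0.03364 L/cmH2O = 0.3882 s.
t = −τ·ln(1 − 0.97) = −0.3882·ln(0.03) = 1.361 s.

1.36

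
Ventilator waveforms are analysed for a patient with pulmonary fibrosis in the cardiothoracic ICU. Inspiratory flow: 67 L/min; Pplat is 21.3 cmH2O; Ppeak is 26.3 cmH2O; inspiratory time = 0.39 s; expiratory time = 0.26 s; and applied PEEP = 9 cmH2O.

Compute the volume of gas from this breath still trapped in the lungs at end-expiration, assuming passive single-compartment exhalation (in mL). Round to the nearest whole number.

Flow: 67 L/min ÷ 60 = 1.1167 L/s.
Vt = flow × Ti = 1.1167 L/s × 0.39 s × 1000 mL/L = 435.51 mL.
R = (PIP − Pplat)/V̇ = (26.3 − 21.3) / 1.1167 = 5.0/1.1167 = 4.477 cmH2O·s/L.
C = Vt/(Pplat − PEEP) = 435.51 / (21.3 − 9) = 435.51/12.3 = 35.407 mL/cmH2O.
τ = R × C = 4.477 × 0.03541 L/cmH2O = 0.1585 s.
Fraction remaining = e^(−Te/τ) = e^(−0.26/0.1585) = 0.1939.
Trapped volume = 435.51 × 0.1939 = 84.445 mL.

84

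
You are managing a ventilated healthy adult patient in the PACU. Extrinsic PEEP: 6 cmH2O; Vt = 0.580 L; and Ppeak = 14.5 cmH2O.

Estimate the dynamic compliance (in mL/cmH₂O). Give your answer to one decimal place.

Dynamic compliance = Vt / (PIP − PEEP) = 580 / (14.5 − 6) = 580 / 8.5 = 68.235 mL/cmH2O.

68.2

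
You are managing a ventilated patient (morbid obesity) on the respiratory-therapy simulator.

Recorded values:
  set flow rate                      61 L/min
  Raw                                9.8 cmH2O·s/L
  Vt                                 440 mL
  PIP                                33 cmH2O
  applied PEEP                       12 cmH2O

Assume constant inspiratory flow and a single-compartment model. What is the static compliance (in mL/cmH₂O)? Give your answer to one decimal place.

39.9

Flow: 61 L/min ÷ 60 = 1.0167 L/s.
Equation of motion (constant flow): PIP = Vt/C + R·V̇ + PEEP.
Vt/C = PIP − R·V̇ − PEEP = 33 − 9.8×1.0167 − 12 = 33 − 9.964 − 12 = 11.036 cmH2O.
C = Vt / 11.036 = 440 / 11.036 = 39.87 mL/cmH2O.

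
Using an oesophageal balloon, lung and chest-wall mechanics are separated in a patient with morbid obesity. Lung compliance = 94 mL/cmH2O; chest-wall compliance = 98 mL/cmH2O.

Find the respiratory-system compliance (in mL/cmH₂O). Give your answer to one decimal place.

Lung and chest wall are elastances in series: 1/Crs = 1/CL + 1/Ccw.
1/Crs = 1/94 + 1/98 = 0.02084.
Crs = 47.985 mL/cmH2O.

48.0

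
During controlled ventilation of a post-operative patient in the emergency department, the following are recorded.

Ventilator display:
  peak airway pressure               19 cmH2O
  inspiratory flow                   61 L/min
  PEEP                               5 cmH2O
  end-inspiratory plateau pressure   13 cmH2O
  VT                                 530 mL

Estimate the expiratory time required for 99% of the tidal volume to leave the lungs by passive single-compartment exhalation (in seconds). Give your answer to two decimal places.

Flow: 61 L/min ÷ 60 = 1.0167 L/s.
R = (PIP − Pplat)/V̇ = (19 − 13) / 1.0167 = 6.0/1.0167 = 5.901 cmH2O·s/L.
C = Vt/(Pplat − PEEP) = 530.0 / (13 − 5) = 530.0/8.0 = 66.25 mL/cmH2O.
τ = R × C = 5.901 × 0.06625 L/cmH2O = 0.3909 s.
t = −τ·ln(1 − 0.99) = −0.3909·ln(0.01) = 1.8 s.

1.80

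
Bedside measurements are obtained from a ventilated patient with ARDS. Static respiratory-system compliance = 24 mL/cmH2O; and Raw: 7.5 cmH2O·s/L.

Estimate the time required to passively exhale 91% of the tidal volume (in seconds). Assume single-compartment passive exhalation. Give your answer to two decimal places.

0.43

τ = R × C = 7.5 × 24 mL/cmH2O = 7.5 × 0.024 L/cmH2O = 0.18 s.
Exhaled fraction f = 1 − e^(−t/τ) → t = −τ·ln(1 − f) = −0.18·ln(0.09) = 0.4334 s.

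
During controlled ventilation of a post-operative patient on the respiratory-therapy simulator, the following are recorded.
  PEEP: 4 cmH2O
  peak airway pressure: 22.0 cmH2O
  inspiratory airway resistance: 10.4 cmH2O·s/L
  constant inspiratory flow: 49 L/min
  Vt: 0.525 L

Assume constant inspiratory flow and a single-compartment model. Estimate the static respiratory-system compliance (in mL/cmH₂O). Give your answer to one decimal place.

55.2

Flow: 49 L/min ÷ 60 = 0.8167 L/s.
Equation of motion (constant flow): PIP = Vt/C + R·V̇ + PEEP.
Vt/C = PIP − R·V̇ − PEEP = 22.0 − 10.4×0.8167 − 4 = 22.0 − 8.494 − 4 = 9.506 cmH2O.
C = Vt / 9.506 = 525 / 9.506 = 55.228 mL/cmH2O.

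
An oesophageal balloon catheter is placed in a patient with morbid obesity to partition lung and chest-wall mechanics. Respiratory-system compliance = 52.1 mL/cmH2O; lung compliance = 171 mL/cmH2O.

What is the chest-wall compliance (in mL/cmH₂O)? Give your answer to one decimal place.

1/Ccw = 1/Crs − 1/CL.
1/Ccw = 1/52.1 − 1/171 = 0.01335.
Ccw = 74.906 mL/cmH2O.

74.9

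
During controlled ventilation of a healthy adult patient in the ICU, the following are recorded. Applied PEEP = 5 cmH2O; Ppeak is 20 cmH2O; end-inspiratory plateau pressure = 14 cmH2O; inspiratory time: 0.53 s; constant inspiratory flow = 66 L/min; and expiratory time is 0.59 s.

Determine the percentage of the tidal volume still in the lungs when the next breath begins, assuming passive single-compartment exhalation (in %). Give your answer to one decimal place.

18.8

Flow: 66 L/min ÷ 60 = 1.1 L/s.
Vt = flow × Ti = 1.1 L/s × 0.53 s × 1000 mL/L = 583.0 mL.
R = (PIP − Pplat)/V̇ = (20 − 14) / 1.1 = 6.0/1.1 = 5.455 cmH2O·s/L.
C = Vt/(Pplat − PEEP) = 583.0 / (14 − 5) = 583.0/9.0 = 64.778 mL/cmH2O.
τ = R × C = 5.455 × 0.06478 L/cmH2O = 0.3534 s.
Fraction remaining at end-expiration = e^(−Te/τ) = e^(−0.59/0.3534) = 0.1883 → 18.83%.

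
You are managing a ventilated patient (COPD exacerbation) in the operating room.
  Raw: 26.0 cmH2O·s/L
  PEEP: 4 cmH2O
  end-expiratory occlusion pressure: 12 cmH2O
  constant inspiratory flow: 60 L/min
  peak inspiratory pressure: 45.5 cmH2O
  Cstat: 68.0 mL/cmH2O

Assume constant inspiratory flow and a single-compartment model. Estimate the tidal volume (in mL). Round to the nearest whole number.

510

Flow: 60 L/min ÷ 60 = 1 L/s.
Total PEEP = 12 cmH2O (set 4 + intrinsic 8); this is the baseline alveolar pressure.
Equation of motion (constant flow): PIP = Vt/C + R·V̇ + PEEP.
Vt/C = PIP − R·V̇ − PEEP = 45.5 − 26.0 − 12 = 7.5 cmH2O.
Vt = C × 7.5 = 68.0 × 7.5 = 510.0 mL.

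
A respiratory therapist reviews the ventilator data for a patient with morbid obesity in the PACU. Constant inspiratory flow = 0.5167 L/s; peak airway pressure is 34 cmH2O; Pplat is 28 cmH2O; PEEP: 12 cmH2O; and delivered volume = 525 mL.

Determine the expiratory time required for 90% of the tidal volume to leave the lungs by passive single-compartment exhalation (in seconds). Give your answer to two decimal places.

0.88

R = (PIP − Pplat)/V̇ = (34 − 28) / 0.5167 = 6.0/0.5167 = 11.612 cmH2O·s/L.
C = Vt/(Pplat − PEEP) = 525.0 / (28 − 12) = 525.0/16.0 = 32.813 mL/cmH2O.
τ = R × C = 11.612 × 0.03281 L/cmH2O = 0.381 s.
t = −τ·ln(1 − 0.90) = −0.381·ln(0.1) = 0.8773 s.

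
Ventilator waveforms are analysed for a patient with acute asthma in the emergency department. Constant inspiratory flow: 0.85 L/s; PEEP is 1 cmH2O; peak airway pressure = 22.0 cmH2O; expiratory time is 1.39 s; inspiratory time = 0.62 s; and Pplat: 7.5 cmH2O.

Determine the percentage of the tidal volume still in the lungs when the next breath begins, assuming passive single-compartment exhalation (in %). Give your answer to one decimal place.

Vt = flow × Ti = 0.85 L/s × 0.62 s × 1000 mL/L = 527.0 mL.
R = (PIP − Pplat)/V̇ = (22.0 − 7.5) / 0.85 = 14.5/0.85 = 17.059 cmH2O·s/L.
C = Vt/(Pplat − PEEP) = 527.0 / (7.5 − 1) = 527.0/6.5 = 81.077 mL/cmH2O.
τ = R × C = 17.059 × 0.08108 L/cmH2O = 1.383 s.
Fraction remaining at end-expiration = e^(−Te/τ) = e^(−1.39/1.383) = 0.366 → 36.6%.

36.6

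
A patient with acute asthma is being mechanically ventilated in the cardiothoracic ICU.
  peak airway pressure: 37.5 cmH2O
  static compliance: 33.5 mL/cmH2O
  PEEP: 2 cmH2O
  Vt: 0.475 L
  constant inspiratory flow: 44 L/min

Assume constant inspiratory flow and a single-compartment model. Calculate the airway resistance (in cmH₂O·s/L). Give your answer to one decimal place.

Flow: 44 L/min ÷ 60 = 0.7333 L/s.
Equation of motion (constant flow): PIP = Vt/C + R·V̇ + PEEP.
R·V̇ = PIP − Vt/C − PEEP = 37.5 − 475/33.5 − 2 = 37.5 − 14.179 − 2 = 21.321 cmH2O.
R = 21.321 / 0.7333 = 29.075 cmH2O·s/L.

29.1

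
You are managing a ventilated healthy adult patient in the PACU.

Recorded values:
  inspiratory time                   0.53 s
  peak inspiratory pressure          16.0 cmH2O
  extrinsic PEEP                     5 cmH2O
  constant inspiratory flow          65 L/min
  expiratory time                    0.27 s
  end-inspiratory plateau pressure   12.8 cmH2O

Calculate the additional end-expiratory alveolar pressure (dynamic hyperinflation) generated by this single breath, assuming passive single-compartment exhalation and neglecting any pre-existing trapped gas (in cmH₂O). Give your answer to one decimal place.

Flow: 65 L/min ÷ 60 = 1.0833 L/s.
Vt = flow × Ti = 1.0833 L/s × 0.53 s × 1000 mL/L = 574.15 mL.
R = (PIP − Pplat)/V̇ = (16.0 − 12.8) / 1.0833 = 3.2/1.0833 = 2.954 cmH2O·s/L.
C = Vt/(Pplat − PEEP) = 574.15 / (12.8 − 5) = 574.15/7.8 = 73.609 mL/cmH2O.
τ = R × C = 2.954 × 0.07361 L/cmH2O = 0.2174 s.
Fraction remaining = e^(−Te/τ) = e^(−0.27/0.2174) = 0.2888; trapped volume = 574.15 × 0.2888 = 165.81 mL.
Additional alveolar pressure from trapping ≈ V_trapped / C = 165.81 / 73.609 = 2.253 cmH2O.

2.3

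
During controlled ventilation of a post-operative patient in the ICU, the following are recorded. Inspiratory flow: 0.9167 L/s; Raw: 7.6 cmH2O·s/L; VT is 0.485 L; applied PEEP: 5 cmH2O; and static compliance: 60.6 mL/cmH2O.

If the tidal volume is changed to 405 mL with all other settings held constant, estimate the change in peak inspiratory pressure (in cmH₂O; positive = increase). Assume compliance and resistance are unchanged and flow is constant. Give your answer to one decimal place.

-1.3

PIP = Vt/C + R·V̇ + PEEP (constant-flow equation of motion).
Only the elastic term changes: ΔPIP = ΔVt / C = (405 − 485) / 60.6 = -1.32 cmH2O.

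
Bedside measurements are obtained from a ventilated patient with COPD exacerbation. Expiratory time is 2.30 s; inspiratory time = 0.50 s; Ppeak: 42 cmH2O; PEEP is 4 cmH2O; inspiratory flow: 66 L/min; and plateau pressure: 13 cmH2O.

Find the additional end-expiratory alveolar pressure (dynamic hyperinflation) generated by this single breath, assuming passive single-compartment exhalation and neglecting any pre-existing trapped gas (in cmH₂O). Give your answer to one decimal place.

Flow: 66 L/min ÷ 60 = 1.1 L/s.
Vt = flow × Ti = 1.1 L/s × 0.50 s × 1000 mL/L = 550.0 mL.
R = (PIP − Pplat)/V̇ = (42 − 13) / 1.1 = 29.0/1.1 = 26.364 cmH2O·s/L.
C = Vt/(Pplat − PEEP) = 550.0 / (13 − 4) = 550.0/9.0 = 61.111 mL/cmH2O.
τ = R × C = 26.364 × 0.06111 L/cmH2O = 1.611 s.
Fraction remaining = e^(−Te/τ) = e^(−2.30/1.611) = 0.2399; trapped volume = 550.0 × 0.2399 = 131.95 mL.
Additional alveolar pressure from trapping ≈ V_trapped / C = 131.95 / 61.111 = 2.159 cmH2O.

2.2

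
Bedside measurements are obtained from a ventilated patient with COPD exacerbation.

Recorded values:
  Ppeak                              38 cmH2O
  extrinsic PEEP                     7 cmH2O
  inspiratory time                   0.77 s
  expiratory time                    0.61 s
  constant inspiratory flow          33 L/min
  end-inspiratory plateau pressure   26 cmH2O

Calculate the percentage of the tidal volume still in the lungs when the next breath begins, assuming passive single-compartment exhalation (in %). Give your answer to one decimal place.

Flow: 33 L/min ÷ 60 = 0.55 L/s.
Vt = flow × Ti = 0.55 L/s × 0.77 s × 1000 mL/L = 423.5 mL.
R = (PIP − Pplat)/V̇ = (38 − 26) / 0.55 = 12.0/0.55 = 21.818 cmH2O·s/L.
C = Vt/(Pplat − PEEP) = 423.5 / (26 − 7) = 423.5/19.0 = 22.289 mL/cmH2O.
τ = R × C = 21.818 × 0.02229 L/cmH2O = 0.4863 s.
Fraction remaining at end-expiration = e^(−Te/τ) = e^(−0.61/0.4863) = 0.2853 → 28.53%.

28.5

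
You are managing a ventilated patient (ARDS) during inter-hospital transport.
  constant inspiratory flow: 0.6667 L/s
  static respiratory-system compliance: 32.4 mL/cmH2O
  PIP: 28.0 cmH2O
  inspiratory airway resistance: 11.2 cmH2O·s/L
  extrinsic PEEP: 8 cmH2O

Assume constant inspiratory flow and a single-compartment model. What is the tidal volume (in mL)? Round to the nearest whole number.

Equation of motion (constant flow): PIP = Vt/C + R·V̇ + PEEP.
Vt/C = PIP − R·V̇ − PEEP = 28.0 − 7.467 − 8 = 12.533 cmH2O.
Vt = C × 12.533 = 32.4 × 12.533 = 406.07 mL.

406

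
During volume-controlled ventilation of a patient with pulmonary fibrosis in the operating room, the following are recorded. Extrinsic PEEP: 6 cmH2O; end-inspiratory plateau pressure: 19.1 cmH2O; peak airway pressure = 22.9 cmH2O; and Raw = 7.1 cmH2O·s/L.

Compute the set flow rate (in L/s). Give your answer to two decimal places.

0.54

flow = (PIP − Pplat) / Raw = 3.8 / 7.1 = 0.5352 L/s.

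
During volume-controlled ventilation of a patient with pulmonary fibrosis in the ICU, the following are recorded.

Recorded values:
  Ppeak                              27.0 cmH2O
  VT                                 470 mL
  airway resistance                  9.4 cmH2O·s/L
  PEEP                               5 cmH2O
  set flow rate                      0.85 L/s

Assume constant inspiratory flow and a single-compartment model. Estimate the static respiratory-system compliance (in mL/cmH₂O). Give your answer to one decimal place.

33.5

Equation of motion (constant flow): PIP = Vt/C + R·V̇ + PEEP.
Vt/C = PIP − R·V̇ − PEEP = 27.0 − 9.4×0.85 − 5 = 27.0 − 7.99 − 5 = 14.01 cmH2O.
C = Vt / 14.01 = 470 / 14.01 = 33.547 mL/cmH2O.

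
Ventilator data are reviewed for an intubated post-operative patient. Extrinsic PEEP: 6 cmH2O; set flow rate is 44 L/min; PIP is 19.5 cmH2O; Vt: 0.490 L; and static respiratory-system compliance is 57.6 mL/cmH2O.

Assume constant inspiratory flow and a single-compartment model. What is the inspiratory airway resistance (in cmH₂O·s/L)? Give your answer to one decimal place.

6.8

Flow: 44 L/min ÷ 60 = 0.7333 L/s.
Equation of motion (constant flow): PIP = Vt/C + R·V̇ + PEEP.
R·V̇ = PIP − Vt/C − PEEP = 19.5 − 490/57.6 − 6 = 19.5 − 8.507 − 6 = 4.993 cmH2O.
R = 4.993 / 0.7333 = 6.809 cmH2O·s/L.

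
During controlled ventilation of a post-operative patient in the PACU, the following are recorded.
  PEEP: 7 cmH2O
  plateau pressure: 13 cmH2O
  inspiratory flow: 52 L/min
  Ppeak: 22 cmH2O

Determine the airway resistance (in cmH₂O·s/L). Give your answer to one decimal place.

Flow: 52 L/min ÷ 60 = 0.8667 L/s.
Raw = (PIP − Pplat) / flow = (22 − 13) / 0.8667 = 9.0 / 0.8667 = 10.384 cmH2O·s/L.

10.4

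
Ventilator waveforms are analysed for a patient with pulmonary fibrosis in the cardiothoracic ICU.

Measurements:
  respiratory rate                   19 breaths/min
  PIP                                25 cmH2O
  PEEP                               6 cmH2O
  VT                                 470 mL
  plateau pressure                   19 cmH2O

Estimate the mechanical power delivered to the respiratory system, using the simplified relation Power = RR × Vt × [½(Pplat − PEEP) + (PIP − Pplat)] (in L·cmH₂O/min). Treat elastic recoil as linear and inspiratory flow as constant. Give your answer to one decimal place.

111.6

Per-breath work = Vt × [½(Pplat−PEEP) + (PIP−Pplat)] = 0.470 × [0.5×13.0 + 6.0] = 0.470 × 12.5 = 5.875 L·cmH2O.
Power = 19 × 5.875 = 111.63 L·cmH2O/min.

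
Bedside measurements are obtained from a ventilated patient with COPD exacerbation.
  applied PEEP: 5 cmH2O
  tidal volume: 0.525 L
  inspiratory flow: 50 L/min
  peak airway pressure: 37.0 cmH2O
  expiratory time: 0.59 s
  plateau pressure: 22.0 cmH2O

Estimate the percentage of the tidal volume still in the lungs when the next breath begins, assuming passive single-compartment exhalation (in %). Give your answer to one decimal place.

34.6

Flow: 50 L/min ÷ 60 = 0.8333 L/s.
R = (PIP − Pplat)/V̇ = (37.0 − 22.0) / 0.8333 = 15.0/0.8333 = 18.001 cmH2O·s/L.
C = Vt/(Pplat − PEEP) = 525.0 / (22.0 − 5) = 525.0/17.0 = 30.882 mL/cmH2O.
τ = R × C = 18.001 × 0.03088 L/cmH2O = 0.5559 s.
Fraction remaining at end-expiration = e^(−Te/τ) = e^(−0.59/0.5559) = 0.346 → 34.6%.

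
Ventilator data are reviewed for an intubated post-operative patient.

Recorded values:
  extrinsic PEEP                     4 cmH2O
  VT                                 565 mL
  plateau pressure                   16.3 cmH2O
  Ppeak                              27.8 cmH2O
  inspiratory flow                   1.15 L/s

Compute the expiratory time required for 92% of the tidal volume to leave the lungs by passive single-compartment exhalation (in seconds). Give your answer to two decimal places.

1.16

R = (PIP − Pplat)/V̇ = (27.8 − 16.3) / 1.15 = 11.5/1.15 = 10.0 cmH2O·s/L.
C = Vt/(Pplat − PEEP) = 565.0 / (16.3 − 4) = 565.0/12.3 = 45.935 mL/cmH2O.
τ = R × C = 10.0 × 0.04594 L/cmH2O = 0.4594 s.
t = −τ·ln(1 − 0.92) = −0.4594·ln(0.08) = 1.16 s.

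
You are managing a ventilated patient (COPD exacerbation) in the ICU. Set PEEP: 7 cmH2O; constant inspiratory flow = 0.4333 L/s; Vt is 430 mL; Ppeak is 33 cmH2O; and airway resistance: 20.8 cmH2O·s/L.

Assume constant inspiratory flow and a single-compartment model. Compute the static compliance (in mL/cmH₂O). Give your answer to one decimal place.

Equation of motion (constant flow): PIP = Vt/C + R·V̇ + PEEP.
Vt/C = PIP − R·V̇ − PEEP = 33 − 20.8×0.4333 − 7 = 33 − 9.013 − 7 = 16.987 cmH2O.
C = Vt / 16.987 = 430 / 16.987 = 25.313 mL/cmH2O.

25.3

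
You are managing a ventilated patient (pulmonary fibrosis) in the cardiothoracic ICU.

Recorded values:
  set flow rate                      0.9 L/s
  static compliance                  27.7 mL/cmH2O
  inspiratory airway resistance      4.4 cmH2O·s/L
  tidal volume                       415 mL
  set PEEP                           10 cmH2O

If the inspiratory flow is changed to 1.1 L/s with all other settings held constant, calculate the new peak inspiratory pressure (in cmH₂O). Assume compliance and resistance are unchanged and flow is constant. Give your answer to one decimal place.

PIP = Vt/C + R·V̇ + PEEP (constant-flow equation of motion).
Only the resistive term changes: ΔPIP = R × ΔV̇ = 4.4 × (1.1 − 0.9) = 4.4 × 0.2 = 0.88 cmH2O.
Original PIP = 415/27.7 + 4.4×0.9 + 10 = 28.942 cmH2O; new PIP = 28.942 + (0.88) = 29.822 cmH2O.

29.8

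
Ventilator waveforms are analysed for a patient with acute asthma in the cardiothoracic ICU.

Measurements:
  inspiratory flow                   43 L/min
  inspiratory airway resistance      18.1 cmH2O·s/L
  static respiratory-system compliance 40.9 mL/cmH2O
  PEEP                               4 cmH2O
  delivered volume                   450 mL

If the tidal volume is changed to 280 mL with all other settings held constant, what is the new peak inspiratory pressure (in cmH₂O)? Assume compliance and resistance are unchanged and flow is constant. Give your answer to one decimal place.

Flow: 43 L/min ÷ 60 = 0.7167 L/s.
PIP = Vt/C + R·V̇ + PEEP (constant-flow equation of motion).
Only the elastic term changes: ΔPIP = ΔVt / C = (280 − 450) / 40.9 = -4.156 cmH2O.
Original PIP = 450/40.9 + 18.1×0.7167 + 4 = 27.975 cmH2O; new PIP = 27.975 + (-4.156) = 23.819 cmH2O.

23.8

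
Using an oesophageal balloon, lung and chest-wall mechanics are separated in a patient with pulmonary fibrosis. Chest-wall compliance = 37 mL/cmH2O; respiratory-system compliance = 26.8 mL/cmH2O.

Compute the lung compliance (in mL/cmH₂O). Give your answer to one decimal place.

1/CL = 1/Crs − 1/Ccw.
1/CL = 1/26.8 − 1/37 = 0.01029.
CL = 97.182 mL/cmH2O.

97.2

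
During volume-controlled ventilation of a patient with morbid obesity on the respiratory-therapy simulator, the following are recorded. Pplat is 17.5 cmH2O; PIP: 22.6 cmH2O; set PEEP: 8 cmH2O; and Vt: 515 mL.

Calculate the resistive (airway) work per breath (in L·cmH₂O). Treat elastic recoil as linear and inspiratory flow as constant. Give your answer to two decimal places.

2.63

With constant inspiratory flow the resistive pressure is constant at PIP − Pplat = 22.6 − 17.5 = 5.1 cmH2O, so resistive work = 5.1 × 0.515 = 2.627 L·cmH2O.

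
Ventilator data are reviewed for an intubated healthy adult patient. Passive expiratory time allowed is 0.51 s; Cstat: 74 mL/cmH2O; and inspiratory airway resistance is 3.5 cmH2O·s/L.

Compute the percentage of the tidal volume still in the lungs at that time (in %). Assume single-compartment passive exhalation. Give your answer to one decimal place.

14.0

τ = R × C = 3.5 × 74 mL/cmH2O = 3.5 × 0.074 L/cmH2O = 0.259 s.
Passive exhalation: V(t)/V₀ = e^(−t/τ) = e^(−0.51/0.259) = 0.1396.
Fraction remaining = 0.1396 → 13.96%.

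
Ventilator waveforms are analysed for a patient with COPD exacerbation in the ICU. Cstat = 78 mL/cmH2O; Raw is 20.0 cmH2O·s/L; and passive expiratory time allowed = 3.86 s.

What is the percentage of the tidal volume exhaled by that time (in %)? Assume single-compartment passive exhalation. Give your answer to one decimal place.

τ = R × C = 20.0 × 78 mL/cmH2O = 20.0 × 0.078 L/cmH2O = 1.56 s.
Passive exhalation: V(t)/V₀ = e^(−t/τ) = e^(−3.86/1.56) = 0.08422.
Fraction exhaled = 1 − 0.08422 = 0.9158 → 91.58%.

91.6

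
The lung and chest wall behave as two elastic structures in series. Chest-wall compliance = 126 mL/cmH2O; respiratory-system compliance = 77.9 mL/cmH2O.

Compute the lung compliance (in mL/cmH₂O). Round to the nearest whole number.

204

1/CL = 1/Crs − 1/Ccw.
1/CL = 1/77.9 − 1/126 = 0.0049.
CL = 204.08 mL/cmH2O.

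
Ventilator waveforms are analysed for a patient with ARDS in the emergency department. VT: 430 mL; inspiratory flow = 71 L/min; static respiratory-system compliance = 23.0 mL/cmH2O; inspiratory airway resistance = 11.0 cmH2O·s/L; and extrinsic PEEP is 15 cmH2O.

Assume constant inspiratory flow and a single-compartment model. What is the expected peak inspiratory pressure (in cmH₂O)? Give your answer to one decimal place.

Flow: 71 L/min ÷ 60 = 1.1833 L/s.
Equation of motion (constant flow): PIP = Vt/C + R·V̇ + PEEP.
PIP = 430/23.0 + 11.0×1.1833 + 15 = 18.696 + 13.016 + 15 = 46.712 cmH2O.

46.7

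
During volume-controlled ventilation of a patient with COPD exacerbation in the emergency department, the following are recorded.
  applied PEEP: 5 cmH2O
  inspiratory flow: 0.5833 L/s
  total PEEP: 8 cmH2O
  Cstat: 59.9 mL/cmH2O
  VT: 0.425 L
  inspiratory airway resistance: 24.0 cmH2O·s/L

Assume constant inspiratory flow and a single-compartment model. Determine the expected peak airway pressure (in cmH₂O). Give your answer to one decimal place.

Total PEEP = 8 cmH2O (set 5 + intrinsic 3); this is the baseline alveolar pressure.
Equation of motion (constant flow): PIP = Vt/C + R·V̇ + PEEP.
PIP = 425/59.9 + 24.0×0.5833 + 8 = 7.095 + 13.999 + 8 = 29.094 cmH2O.

29.1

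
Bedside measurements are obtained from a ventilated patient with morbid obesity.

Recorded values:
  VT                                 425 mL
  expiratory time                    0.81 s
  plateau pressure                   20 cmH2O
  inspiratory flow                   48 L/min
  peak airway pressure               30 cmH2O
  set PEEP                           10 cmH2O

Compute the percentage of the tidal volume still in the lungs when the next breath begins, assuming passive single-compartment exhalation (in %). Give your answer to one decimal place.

21.8

Flow: 48 L/min ÷ 60 = 0.8 L/s.
R = (PIP − Pplat)/V̇ = (30 − 20) / 0.8 = 10.0/0.8 = 12.5 cmH2O·s/L.
C = Vt/(Pplat − PEEP) = 425.0 / (20 − 10) = 425.0/10.0 = 42.5 mL/cmH2O.
τ = R × C = 12.5 × 0.0425 L/cmH2O = 0.5313 s.
Fraction remaining at end-expiration = e^(−Te/τ) = e^(−0.81/0.5313) = 0.2177 → 21.77%.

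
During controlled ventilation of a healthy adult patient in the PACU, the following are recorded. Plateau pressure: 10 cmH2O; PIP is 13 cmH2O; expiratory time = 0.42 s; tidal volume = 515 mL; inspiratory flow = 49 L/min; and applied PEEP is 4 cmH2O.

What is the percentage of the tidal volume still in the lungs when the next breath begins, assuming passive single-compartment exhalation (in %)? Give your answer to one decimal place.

26.4

Flow: 49 L/min ÷ 60 = 0.8167 L/s.
R = (PIP − Pplat)/V̇ = (13 − 10) / 0.8167 = 3.0/0.8167 = 3.673 cmH2O·s/L.
C = Vt/(Pplat − PEEP) = 515.0 / (10 − 4) = 515.0/6.0 = 85.833 mL/cmH2O.
τ = R × C = 3.673 × 0.08583 L/cmH2O = 0.3153 s.
Fraction remaining at end-expiration = e^(−Te/τ) = e^(−0.42/0.3153) = 0.2639 → 26.39%.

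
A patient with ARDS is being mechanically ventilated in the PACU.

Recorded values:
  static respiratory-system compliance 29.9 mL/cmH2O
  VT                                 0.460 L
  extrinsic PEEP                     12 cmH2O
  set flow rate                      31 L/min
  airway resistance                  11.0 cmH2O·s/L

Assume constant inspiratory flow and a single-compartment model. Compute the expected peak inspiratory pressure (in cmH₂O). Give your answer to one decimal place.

Flow: 31 L/min ÷ 60 = 0.5167 L/s.
Equation of motion (constant flow): PIP = Vt/C + R·V̇ + PEEP.
PIP = 460/29.9 + 11.0×0.5167 + 12 = 15.385 + 5.684 + 12 = 33.069 cmH2O.

33.1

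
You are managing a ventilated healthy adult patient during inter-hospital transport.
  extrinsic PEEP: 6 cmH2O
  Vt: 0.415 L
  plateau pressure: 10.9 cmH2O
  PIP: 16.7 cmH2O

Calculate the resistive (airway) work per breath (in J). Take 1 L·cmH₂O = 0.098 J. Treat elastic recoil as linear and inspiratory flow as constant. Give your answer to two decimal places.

0.24

With constant inspiratory flow the resistive pressure is constant at PIP − Pplat = 16.7 − 10.9 = 5.8 cmH2O, so resistive work = 5.8 × 0.415 = 2.407 L·cmH2O.
× 0.098 J/(L·cmH2O) → 0.2359 J.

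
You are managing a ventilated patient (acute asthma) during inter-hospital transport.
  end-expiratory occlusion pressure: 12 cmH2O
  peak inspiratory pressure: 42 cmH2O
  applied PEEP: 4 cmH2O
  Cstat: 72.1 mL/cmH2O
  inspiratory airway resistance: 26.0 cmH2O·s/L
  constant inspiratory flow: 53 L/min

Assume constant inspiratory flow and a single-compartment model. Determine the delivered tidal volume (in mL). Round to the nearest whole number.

507

Flow: 53 L/min ÷ 60 = 0.8833 L/s.
Total PEEP = 12 cmH2O (set 4 + intrinsic 8); this is the baseline alveolar pressure.
Equation of motion (constant flow): PIP = Vt/C + R·V̇ + PEEP.
Vt/C = PIP − R·V̇ − PEEP = 42 − 22.966 − 12 = 7.034 cmH2O.
Vt = C × 7.034 = 72.1 × 7.034 = 507.15 mL.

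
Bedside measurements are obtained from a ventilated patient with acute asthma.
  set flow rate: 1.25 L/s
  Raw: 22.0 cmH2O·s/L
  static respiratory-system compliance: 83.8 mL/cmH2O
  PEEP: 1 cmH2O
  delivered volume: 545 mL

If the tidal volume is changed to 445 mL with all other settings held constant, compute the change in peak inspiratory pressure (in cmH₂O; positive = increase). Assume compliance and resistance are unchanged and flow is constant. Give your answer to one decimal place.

PIP = Vt/C + R·V̇ + PEEP (constant-flow equation of motion).
Only the elastic term changes: ΔPIP = ΔVt / C = (445 − 545) / 83.8 = -1.193 cmH2O.

-1.2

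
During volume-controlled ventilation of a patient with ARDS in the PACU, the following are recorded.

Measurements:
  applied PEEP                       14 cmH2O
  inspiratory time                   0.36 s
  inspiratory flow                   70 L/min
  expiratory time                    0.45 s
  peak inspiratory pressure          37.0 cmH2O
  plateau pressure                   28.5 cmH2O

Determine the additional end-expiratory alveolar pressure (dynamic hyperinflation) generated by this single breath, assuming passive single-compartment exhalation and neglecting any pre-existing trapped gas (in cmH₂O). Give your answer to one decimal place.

Flow: 70 L/min ÷ 60 = 1.1667 L/s.
Vt = flow × Ti = 1.1667 L/s × 0.36 s × 1000 mL/L = 420.01 mL.
R = (PIP − Pplat)/V̇ = (37.0 − 28.5) / 1.1667 = 8.5/1.1667 = 7.286 cmH2O·s/L.
C = Vt/(Pplat − PEEP) = 420.01 / (28.5 − 14) = 420.01/14.5 = 28.966 mL/cmH2O.
τ = R × C = 7.286 × 0.02897 L/cmH2O = 0.2111 s.
Fraction remaining = e^(−Te/τ) = e^(−0.45/0.2111) = 0.1186; trapped volume = 420.01 × 0.1186 = 49.813 mL.
Additional alveolar pressure from trapping ≈ V_trapped / C = 49.813 / 28.966 = 1.72 cmH2O.

1.7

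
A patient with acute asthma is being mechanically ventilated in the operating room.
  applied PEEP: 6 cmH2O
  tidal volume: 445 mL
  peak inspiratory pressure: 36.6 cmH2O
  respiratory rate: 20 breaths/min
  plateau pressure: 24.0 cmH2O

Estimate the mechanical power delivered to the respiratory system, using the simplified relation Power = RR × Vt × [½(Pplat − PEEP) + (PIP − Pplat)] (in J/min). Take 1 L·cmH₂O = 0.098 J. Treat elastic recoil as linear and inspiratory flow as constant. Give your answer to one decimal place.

Per-breath work = Vt × [½(Pplat−PEEP) + (PIP−Pplat)] = 0.445 × [0.5×18.0 + 12.6] = 0.445 × 21.6 = 9.612 L·cmH2O.
Power = 20 × 9.612 = 192.24 L·cmH2O/min.
× 0.098 J/(L·cmH2O) → 18.84 J/min.

18.8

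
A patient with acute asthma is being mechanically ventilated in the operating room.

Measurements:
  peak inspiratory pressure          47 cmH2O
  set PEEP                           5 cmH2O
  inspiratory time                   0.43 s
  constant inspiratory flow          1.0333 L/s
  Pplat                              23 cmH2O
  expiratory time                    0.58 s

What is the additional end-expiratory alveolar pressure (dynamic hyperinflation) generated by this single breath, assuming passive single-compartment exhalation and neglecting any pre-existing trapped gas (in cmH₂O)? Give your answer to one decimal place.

6.5

Vt = flow × Ti = 1.0333 L/s × 0.43 s × 1000 mL/L = 444.32 mL.
R = (PIP − Pplat)/V̇ = (47 − 23) / 1.0333 = 24.0/1.0333 = 23.227 cmH2O·s/L.
C = Vt/(Pplat − PEEP) = 444.32 / (23 − 5) = 444.32/18.0 = 24.684 mL/cmH2O.
τ = R × C = 23.227 × 0.02468 L/cmH2O = 0.5732 s.
Fraction remaining = e^(−Te/τ) = e^(−0.58/0.5732) = 0.3635; trapped volume = 444.32 × 0.3635 = 161.51 mL.
Additional alveolar pressure from trapping ≈ V_trapped / C = 161.51 / 24.684 = 6.543 cmH2O.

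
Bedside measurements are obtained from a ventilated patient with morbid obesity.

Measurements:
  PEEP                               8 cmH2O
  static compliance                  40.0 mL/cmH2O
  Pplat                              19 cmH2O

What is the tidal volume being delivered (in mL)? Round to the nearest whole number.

440

Vt = Cstat × (Pplat − PEEP) = 40.0 × (19 − 8) = 40.0 × 11.0 = 440.0 mL.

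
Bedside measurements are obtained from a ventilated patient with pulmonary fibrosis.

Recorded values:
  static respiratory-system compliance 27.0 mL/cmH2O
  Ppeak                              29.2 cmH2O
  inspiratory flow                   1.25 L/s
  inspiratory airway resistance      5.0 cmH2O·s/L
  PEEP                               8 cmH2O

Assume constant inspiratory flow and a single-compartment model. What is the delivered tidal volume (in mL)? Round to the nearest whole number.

Equation of motion (constant flow): PIP = Vt/C + R·V̇ + PEEP.
Vt/C = PIP − R·V̇ − PEEP = 29.2 − 6.25 − 8 = 14.95 cmH2O.
Vt = C × 14.95 = 27.0 × 14.95 = 403.65 mL.

404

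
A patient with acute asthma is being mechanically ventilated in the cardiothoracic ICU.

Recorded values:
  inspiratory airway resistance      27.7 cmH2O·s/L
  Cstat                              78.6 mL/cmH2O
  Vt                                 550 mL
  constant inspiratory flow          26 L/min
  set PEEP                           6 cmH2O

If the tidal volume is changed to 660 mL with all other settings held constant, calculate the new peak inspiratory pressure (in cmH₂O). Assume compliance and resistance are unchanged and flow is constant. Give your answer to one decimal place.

26.4

Flow: 26 L/min ÷ 60 = 0.4333 L/s.
PIP = Vt/C + R·V̇ + PEEP (constant-flow equation of motion).
Only the elastic term changes: ΔPIP = ΔVt / C = (660 − 550) / 78.6 = 1.399 cmH2O.
Original PIP = 550/78.6 + 27.7×0.4333 + 6 = 25.0 cmH2O; new PIP = 25.0 + (1.399) = 26.399 cmH2O.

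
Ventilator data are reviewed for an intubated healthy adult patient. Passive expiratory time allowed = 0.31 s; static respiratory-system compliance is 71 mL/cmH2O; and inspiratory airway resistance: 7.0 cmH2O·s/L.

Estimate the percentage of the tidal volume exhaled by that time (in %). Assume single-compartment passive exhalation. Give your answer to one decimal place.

τ = R × C = 7.0 × 71 mL/cmH2O = 7.0 × 0.071 L/cmH2O = 0.497 s.
Passive exhalation: V(t)/V₀ = e^(−t/τ) = e^(−0.31/0.497) = 0.5359.
Fraction exhaled = 1 − 0.5359 = 0.4641 → 46.41%.

46.4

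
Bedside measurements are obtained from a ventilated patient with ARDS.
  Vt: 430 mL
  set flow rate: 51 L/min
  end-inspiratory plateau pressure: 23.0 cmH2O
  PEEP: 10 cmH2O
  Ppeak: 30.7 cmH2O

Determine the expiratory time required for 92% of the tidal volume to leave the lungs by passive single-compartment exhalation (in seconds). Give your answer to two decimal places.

0.76

Flow: 51 L/min ÷ 60 = 0.85 L/s.
R = (PIP − Pplat)/V̇ = (30.7 − 23.0) / 0.85 = 7.7/0.85 = 9.059 cmH2O·s/L.
C = Vt/(Pplat − PEEP) = 430.0 / (23.0 − 10) = 430.0/13.0 = 33.077 mL/cmH2O.
τ = R × C = 9.059 × 0.03308 L/cmH2O = 0.2997 s.
t = −τ·ln(1 − 0.92) = −0.2997·ln(0.08) = 0.757 s.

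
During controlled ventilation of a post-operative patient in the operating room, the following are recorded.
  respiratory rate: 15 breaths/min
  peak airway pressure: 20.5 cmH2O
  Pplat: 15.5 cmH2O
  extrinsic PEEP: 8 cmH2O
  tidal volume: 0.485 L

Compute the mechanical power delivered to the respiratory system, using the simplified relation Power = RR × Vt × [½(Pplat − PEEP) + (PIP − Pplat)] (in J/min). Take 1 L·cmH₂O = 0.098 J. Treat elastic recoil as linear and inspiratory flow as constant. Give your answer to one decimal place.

Per-breath work = Vt × [½(Pplat−PEEP) + (PIP−Pplat)] = 0.485 × [0.5×7.5 + 5.0] = 0.485 × 8.75 = 4.244 L·cmH2O.
Power = 15 × 4.244 = 63.66 L·cmH2O/min.
× 0.098 J/(L·cmH2O) → 6.239 J/min.

6.2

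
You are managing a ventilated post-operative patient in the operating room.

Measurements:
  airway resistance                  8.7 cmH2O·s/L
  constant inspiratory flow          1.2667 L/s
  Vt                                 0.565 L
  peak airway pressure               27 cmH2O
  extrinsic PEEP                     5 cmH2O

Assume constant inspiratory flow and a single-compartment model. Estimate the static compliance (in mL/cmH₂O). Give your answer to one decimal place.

51.5

Equation of motion (constant flow): PIP = Vt/C + R·V̇ + PEEP.
Vt/C = PIP − R·V̇ − PEEP = 27 − 8.7×1.2667 − 5 = 27 − 11.02 − 5 = 10.98 cmH2O.
C = Vt / 10.98 = 565 / 10.98 = 51.457 mL/cmH2O.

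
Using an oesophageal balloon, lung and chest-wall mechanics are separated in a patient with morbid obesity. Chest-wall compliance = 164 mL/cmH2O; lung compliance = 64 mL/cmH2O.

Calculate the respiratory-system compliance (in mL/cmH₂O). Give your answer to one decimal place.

Lung and chest wall are elastances in series: 1/Crs = 1/CL + 1/Ccw.
1/Crs = 1/64 + 1/164 = 0.02172.
Crs = 46.041 mL/cmH2O.

46.0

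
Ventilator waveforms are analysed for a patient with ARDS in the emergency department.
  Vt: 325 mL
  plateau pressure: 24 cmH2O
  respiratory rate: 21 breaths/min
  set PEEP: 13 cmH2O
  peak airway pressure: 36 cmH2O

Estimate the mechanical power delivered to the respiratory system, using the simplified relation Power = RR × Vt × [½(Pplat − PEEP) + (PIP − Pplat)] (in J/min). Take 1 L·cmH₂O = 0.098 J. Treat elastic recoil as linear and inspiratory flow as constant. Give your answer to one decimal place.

Per-breath work = Vt × [½(Pplat−PEEP) + (PIP−Pplat)] = 0.325 × [0.5×11.0 + 12.0] = 0.325 × 17.5 = 5.688 L·cmH2O.
Power = 21 × 5.688 = 119.45 L·cmH2O/min.
× 0.098 J/(L·cmH2O) → 11.706 J/min.

11.7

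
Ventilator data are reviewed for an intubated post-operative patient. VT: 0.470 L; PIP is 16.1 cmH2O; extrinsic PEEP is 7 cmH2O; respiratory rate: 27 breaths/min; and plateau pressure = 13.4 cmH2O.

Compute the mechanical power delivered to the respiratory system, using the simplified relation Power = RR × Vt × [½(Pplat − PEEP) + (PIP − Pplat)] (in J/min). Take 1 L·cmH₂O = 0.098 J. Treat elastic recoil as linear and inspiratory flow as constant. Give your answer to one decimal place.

Per-breath work = Vt × [½(Pplat−PEEP) + (PIP−Pplat)] = 0.470 × [0.5×6.4 + 2.7] = 0.470 × 5.9 = 2.773 L·cmH2O.
Power = 27 × 2.773 = 74.871 L·cmH2O/min.
× 0.098 J/(L·cmH2O) → 7.337 J/min.

7.3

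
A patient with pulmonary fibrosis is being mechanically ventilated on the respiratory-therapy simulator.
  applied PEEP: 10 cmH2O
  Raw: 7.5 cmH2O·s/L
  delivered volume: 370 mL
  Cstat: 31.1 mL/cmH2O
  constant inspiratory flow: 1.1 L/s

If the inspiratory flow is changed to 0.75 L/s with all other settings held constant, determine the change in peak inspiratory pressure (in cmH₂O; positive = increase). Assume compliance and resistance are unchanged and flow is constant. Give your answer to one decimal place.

-2.6

PIP = Vt/C + R·V̇ + PEEP (constant-flow equation of motion).
Only the resistive term changes: ΔPIP = R × ΔV̇ = 7.5 × (0.75 − 1.1) = 7.5 × -0.35 = -2.625 cmH2O.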